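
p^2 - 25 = (p - 5)*(p + 5)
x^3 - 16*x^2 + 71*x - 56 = (x - 8)*(x - 7)*(x - 1)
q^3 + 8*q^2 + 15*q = q*(q + 3)*(q + 5)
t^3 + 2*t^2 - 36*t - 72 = (t - 6)*(t + 2)*(t + 6)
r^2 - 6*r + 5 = (r - 5)*(r - 1)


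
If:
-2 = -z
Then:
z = 2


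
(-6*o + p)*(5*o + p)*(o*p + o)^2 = -30*o^4*p^2 - 60*o^4*p - 30*o^4 - o^3*p^3 - 2*o^3*p^2 - o^3*p + o^2*p^4 + 2*o^2*p^3 + o^2*p^2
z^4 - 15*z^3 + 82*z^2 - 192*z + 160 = (z - 5)*(z - 4)^2*(z - 2)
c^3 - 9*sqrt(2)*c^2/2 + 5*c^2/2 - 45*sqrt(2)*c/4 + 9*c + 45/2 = (c + 5/2)*(c - 3*sqrt(2))*(c - 3*sqrt(2)/2)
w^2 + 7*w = w*(w + 7)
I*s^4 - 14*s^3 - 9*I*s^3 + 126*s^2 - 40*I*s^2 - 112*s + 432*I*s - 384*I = (s - 8)*(s + 6*I)*(s + 8*I)*(I*s - I)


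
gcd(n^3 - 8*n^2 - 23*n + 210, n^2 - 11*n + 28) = n - 7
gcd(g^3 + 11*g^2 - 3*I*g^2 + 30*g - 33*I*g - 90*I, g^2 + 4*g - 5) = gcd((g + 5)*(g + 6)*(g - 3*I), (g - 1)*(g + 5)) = g + 5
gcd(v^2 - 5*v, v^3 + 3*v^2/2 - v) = v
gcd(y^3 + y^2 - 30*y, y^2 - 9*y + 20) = y - 5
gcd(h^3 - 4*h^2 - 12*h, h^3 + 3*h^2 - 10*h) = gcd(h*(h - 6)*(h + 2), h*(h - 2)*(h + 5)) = h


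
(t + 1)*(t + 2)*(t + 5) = t^3 + 8*t^2 + 17*t + 10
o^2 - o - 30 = (o - 6)*(o + 5)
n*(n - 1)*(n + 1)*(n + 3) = n^4 + 3*n^3 - n^2 - 3*n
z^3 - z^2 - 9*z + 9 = (z - 3)*(z - 1)*(z + 3)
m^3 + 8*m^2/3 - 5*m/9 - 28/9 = (m - 1)*(m + 4/3)*(m + 7/3)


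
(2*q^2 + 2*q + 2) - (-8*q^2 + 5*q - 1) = 10*q^2 - 3*q + 3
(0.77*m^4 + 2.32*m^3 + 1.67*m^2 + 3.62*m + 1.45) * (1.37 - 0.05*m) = -0.0385*m^5 + 0.9389*m^4 + 3.0949*m^3 + 2.1069*m^2 + 4.8869*m + 1.9865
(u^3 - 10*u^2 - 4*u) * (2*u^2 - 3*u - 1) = 2*u^5 - 23*u^4 + 21*u^3 + 22*u^2 + 4*u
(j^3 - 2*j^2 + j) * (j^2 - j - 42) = j^5 - 3*j^4 - 39*j^3 + 83*j^2 - 42*j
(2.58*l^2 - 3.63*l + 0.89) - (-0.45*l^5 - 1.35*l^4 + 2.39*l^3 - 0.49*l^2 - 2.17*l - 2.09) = 0.45*l^5 + 1.35*l^4 - 2.39*l^3 + 3.07*l^2 - 1.46*l + 2.98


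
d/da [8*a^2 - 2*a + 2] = 16*a - 2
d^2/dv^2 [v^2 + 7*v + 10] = 2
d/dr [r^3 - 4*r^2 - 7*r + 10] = 3*r^2 - 8*r - 7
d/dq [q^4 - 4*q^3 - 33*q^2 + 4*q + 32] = 4*q^3 - 12*q^2 - 66*q + 4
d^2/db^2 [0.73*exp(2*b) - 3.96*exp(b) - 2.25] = (2.92*exp(b) - 3.96)*exp(b)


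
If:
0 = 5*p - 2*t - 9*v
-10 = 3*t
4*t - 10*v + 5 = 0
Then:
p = -17/6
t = -10/3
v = -5/6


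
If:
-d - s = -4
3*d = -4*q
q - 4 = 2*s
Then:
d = 48/5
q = -36/5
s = -28/5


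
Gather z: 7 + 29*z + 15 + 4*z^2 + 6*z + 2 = 4*z^2 + 35*z + 24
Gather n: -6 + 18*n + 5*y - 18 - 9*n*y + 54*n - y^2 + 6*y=n*(72 - 9*y) - y^2 + 11*y - 24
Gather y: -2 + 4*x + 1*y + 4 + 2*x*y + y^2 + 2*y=4*x + y^2 + y*(2*x + 3) + 2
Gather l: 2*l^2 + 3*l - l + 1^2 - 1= 2*l^2 + 2*l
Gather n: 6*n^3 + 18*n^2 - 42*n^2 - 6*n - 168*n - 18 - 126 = 6*n^3 - 24*n^2 - 174*n - 144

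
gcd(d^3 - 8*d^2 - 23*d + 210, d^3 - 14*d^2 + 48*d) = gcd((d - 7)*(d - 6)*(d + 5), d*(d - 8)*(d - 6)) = d - 6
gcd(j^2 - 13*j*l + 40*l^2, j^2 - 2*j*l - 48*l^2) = j - 8*l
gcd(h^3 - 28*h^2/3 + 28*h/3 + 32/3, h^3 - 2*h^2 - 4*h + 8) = h - 2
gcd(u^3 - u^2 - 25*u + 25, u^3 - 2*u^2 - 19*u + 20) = u^2 - 6*u + 5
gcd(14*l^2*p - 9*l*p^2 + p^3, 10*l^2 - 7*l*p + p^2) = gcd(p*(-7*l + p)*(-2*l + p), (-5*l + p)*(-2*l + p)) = -2*l + p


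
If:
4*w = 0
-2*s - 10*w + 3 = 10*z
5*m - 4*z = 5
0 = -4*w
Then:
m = 4*z/5 + 1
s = 3/2 - 5*z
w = 0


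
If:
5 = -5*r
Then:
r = -1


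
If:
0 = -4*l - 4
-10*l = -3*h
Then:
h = -10/3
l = -1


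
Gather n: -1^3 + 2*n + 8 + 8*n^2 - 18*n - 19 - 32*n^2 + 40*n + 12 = -24*n^2 + 24*n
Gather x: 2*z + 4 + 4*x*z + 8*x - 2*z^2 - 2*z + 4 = x*(4*z + 8) - 2*z^2 + 8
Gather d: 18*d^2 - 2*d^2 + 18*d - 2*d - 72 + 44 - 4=16*d^2 + 16*d - 32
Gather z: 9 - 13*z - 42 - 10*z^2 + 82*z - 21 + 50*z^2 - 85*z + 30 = 40*z^2 - 16*z - 24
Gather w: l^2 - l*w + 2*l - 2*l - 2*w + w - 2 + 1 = l^2 + w*(-l - 1) - 1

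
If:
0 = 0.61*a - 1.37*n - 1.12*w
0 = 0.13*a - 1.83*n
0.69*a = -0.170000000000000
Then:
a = -0.25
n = -0.02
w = -0.11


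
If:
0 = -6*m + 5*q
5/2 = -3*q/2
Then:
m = -25/18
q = -5/3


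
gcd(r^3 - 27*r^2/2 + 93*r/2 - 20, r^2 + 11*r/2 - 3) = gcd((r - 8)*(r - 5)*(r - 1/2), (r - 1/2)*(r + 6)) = r - 1/2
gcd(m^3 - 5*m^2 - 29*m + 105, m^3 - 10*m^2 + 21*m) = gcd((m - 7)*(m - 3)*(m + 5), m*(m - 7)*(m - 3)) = m^2 - 10*m + 21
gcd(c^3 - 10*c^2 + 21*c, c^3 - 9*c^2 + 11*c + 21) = c^2 - 10*c + 21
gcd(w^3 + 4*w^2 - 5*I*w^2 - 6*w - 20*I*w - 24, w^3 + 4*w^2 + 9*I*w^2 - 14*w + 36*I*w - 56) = w + 4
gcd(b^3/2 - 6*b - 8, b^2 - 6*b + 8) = b - 4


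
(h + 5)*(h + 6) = h^2 + 11*h + 30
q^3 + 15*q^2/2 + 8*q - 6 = (q - 1/2)*(q + 2)*(q + 6)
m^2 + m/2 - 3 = (m - 3/2)*(m + 2)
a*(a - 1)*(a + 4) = a^3 + 3*a^2 - 4*a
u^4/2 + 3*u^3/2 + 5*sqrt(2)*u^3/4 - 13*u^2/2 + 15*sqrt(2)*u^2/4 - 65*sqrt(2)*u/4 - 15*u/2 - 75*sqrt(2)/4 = (u/2 + 1/2)*(u - 3)*(u + 5)*(u + 5*sqrt(2)/2)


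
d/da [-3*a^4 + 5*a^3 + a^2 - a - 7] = -12*a^3 + 15*a^2 + 2*a - 1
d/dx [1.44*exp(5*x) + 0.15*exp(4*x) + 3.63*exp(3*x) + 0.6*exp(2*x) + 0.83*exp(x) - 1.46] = (7.2*exp(4*x) + 0.6*exp(3*x) + 10.89*exp(2*x) + 1.2*exp(x) + 0.83)*exp(x)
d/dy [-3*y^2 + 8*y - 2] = 8 - 6*y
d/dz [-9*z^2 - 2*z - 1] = -18*z - 2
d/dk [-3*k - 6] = -3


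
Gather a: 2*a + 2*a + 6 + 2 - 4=4*a + 4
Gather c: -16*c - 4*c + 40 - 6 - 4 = 30 - 20*c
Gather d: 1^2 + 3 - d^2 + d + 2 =-d^2 + d + 6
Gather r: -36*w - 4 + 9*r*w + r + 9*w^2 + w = r*(9*w + 1) + 9*w^2 - 35*w - 4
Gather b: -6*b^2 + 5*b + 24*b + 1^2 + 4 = -6*b^2 + 29*b + 5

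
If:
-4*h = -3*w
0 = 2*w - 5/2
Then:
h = 15/16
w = 5/4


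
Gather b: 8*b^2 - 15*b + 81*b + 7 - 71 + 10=8*b^2 + 66*b - 54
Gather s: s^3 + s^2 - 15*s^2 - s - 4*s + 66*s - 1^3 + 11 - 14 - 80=s^3 - 14*s^2 + 61*s - 84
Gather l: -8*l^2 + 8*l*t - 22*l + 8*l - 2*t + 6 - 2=-8*l^2 + l*(8*t - 14) - 2*t + 4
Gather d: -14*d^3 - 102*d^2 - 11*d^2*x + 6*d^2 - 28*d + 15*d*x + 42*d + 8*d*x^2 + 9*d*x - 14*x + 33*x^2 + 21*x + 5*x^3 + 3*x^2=-14*d^3 + d^2*(-11*x - 96) + d*(8*x^2 + 24*x + 14) + 5*x^3 + 36*x^2 + 7*x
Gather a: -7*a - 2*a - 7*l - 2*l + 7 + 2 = -9*a - 9*l + 9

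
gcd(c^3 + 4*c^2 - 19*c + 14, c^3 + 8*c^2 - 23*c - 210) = c + 7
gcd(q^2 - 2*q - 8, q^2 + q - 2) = q + 2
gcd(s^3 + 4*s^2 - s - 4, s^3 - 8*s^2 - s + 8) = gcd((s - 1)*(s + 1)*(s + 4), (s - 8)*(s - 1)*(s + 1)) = s^2 - 1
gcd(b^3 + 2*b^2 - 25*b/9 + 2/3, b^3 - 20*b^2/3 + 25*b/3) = 1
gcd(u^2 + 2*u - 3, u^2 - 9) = u + 3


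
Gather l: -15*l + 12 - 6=6 - 15*l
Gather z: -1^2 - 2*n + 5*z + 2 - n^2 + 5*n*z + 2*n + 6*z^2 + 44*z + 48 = -n^2 + 6*z^2 + z*(5*n + 49) + 49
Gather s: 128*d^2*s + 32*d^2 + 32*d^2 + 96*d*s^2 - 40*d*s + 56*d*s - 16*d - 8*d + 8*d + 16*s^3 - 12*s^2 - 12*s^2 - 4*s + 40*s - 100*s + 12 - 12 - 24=64*d^2 - 16*d + 16*s^3 + s^2*(96*d - 24) + s*(128*d^2 + 16*d - 64) - 24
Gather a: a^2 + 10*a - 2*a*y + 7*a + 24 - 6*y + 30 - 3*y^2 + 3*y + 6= a^2 + a*(17 - 2*y) - 3*y^2 - 3*y + 60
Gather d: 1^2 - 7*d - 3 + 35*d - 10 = 28*d - 12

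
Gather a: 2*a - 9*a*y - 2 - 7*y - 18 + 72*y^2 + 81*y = a*(2 - 9*y) + 72*y^2 + 74*y - 20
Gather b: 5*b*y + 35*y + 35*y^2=5*b*y + 35*y^2 + 35*y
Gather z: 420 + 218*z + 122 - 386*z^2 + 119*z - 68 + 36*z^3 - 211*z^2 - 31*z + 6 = 36*z^3 - 597*z^2 + 306*z + 480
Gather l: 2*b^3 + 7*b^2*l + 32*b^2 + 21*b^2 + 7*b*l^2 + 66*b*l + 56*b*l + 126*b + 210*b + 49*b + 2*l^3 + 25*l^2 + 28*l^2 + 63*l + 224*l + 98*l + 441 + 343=2*b^3 + 53*b^2 + 385*b + 2*l^3 + l^2*(7*b + 53) + l*(7*b^2 + 122*b + 385) + 784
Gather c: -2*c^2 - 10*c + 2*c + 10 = -2*c^2 - 8*c + 10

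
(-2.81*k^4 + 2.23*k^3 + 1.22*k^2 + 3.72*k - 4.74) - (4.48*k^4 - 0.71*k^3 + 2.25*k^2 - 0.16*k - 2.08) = -7.29*k^4 + 2.94*k^3 - 1.03*k^2 + 3.88*k - 2.66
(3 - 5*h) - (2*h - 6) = 9 - 7*h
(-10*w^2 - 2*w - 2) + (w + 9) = -10*w^2 - w + 7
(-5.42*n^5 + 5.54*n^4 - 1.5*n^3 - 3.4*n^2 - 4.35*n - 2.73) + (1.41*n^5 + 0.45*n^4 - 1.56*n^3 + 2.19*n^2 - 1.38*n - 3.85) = -4.01*n^5 + 5.99*n^4 - 3.06*n^3 - 1.21*n^2 - 5.73*n - 6.58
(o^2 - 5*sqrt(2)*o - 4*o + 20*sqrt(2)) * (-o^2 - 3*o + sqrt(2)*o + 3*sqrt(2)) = -o^4 + o^3 + 6*sqrt(2)*o^3 - 6*sqrt(2)*o^2 + 2*o^2 - 72*sqrt(2)*o + 10*o + 120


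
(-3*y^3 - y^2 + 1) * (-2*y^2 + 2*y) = 6*y^5 - 4*y^4 - 2*y^3 - 2*y^2 + 2*y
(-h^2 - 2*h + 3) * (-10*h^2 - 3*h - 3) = 10*h^4 + 23*h^3 - 21*h^2 - 3*h - 9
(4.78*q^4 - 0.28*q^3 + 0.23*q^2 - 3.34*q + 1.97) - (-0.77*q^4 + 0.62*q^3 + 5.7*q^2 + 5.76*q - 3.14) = 5.55*q^4 - 0.9*q^3 - 5.47*q^2 - 9.1*q + 5.11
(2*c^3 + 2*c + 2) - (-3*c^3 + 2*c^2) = 5*c^3 - 2*c^2 + 2*c + 2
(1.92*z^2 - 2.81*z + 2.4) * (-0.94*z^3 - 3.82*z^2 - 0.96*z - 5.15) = -1.8048*z^5 - 4.693*z^4 + 6.635*z^3 - 16.3584*z^2 + 12.1675*z - 12.36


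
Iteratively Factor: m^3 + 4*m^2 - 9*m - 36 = (m - 3)*(m^2 + 7*m + 12) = (m - 3)*(m + 3)*(m + 4)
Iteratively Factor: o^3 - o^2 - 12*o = (o + 3)*(o^2 - 4*o) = (o - 4)*(o + 3)*(o)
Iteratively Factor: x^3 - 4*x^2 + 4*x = (x - 2)*(x^2 - 2*x) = (x - 2)^2*(x)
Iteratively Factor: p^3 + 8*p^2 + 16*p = (p + 4)*(p^2 + 4*p) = p*(p + 4)*(p + 4)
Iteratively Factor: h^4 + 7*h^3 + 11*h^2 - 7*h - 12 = (h + 4)*(h^3 + 3*h^2 - h - 3) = (h + 1)*(h + 4)*(h^2 + 2*h - 3) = (h - 1)*(h + 1)*(h + 4)*(h + 3)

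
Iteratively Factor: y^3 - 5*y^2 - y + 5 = (y - 1)*(y^2 - 4*y - 5) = (y - 5)*(y - 1)*(y + 1)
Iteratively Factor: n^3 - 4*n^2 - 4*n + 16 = (n + 2)*(n^2 - 6*n + 8) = (n - 4)*(n + 2)*(n - 2)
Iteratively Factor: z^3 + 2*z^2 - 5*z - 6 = (z + 1)*(z^2 + z - 6) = (z + 1)*(z + 3)*(z - 2)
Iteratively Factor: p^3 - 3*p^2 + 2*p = (p - 1)*(p^2 - 2*p) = p*(p - 1)*(p - 2)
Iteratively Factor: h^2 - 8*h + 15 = (h - 3)*(h - 5)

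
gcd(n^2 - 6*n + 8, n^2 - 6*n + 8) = n^2 - 6*n + 8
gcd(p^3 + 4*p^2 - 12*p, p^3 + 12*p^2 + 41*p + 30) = p + 6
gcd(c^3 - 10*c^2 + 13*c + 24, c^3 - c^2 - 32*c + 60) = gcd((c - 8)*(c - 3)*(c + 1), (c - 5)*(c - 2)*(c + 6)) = 1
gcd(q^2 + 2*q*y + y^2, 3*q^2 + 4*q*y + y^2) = q + y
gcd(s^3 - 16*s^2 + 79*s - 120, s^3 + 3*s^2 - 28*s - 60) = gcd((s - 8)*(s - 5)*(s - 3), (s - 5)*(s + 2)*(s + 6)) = s - 5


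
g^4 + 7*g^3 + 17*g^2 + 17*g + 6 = (g + 1)^2*(g + 2)*(g + 3)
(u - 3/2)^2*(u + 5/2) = u^3 - u^2/2 - 21*u/4 + 45/8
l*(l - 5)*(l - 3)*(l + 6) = l^4 - 2*l^3 - 33*l^2 + 90*l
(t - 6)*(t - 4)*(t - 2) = t^3 - 12*t^2 + 44*t - 48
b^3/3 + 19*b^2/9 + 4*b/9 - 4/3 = (b/3 + 1/3)*(b - 2/3)*(b + 6)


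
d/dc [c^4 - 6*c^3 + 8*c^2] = 2*c*(2*c^2 - 9*c + 8)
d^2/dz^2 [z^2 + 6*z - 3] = 2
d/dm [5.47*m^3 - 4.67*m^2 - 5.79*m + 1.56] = 16.41*m^2 - 9.34*m - 5.79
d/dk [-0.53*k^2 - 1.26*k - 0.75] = -1.06*k - 1.26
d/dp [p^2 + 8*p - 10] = 2*p + 8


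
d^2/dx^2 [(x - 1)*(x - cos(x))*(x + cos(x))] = 2*x*cos(2*x) + 6*x - 2*sqrt(2)*cos(2*x + pi/4) - 2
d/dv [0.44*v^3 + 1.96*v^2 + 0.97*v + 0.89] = 1.32*v^2 + 3.92*v + 0.97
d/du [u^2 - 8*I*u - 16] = 2*u - 8*I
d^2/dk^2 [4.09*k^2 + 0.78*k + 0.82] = 8.18000000000000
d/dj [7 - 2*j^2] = -4*j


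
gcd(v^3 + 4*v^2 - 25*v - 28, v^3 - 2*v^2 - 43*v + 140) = v^2 + 3*v - 28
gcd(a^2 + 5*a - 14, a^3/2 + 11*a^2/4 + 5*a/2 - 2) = 1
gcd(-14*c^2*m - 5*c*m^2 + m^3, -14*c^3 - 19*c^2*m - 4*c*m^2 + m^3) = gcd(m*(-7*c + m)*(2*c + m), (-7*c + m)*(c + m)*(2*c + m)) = 14*c^2 + 5*c*m - m^2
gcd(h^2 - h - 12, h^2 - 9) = h + 3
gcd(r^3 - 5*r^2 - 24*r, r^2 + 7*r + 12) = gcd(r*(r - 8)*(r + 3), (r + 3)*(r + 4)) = r + 3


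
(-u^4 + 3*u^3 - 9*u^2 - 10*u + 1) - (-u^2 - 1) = -u^4 + 3*u^3 - 8*u^2 - 10*u + 2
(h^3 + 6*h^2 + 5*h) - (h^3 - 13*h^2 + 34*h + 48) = 19*h^2 - 29*h - 48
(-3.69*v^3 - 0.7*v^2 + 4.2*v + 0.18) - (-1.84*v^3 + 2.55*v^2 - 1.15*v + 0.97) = -1.85*v^3 - 3.25*v^2 + 5.35*v - 0.79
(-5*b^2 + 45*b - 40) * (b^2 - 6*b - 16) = -5*b^4 + 75*b^3 - 230*b^2 - 480*b + 640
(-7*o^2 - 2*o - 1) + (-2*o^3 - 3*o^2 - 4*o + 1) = -2*o^3 - 10*o^2 - 6*o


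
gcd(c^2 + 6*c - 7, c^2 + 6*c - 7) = c^2 + 6*c - 7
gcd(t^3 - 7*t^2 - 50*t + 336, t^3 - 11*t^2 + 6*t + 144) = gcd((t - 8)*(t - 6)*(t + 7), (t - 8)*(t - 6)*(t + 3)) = t^2 - 14*t + 48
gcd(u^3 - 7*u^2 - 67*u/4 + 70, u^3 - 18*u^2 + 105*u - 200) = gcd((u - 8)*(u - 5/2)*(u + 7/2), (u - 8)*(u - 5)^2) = u - 8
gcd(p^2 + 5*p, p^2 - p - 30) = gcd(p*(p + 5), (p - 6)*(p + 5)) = p + 5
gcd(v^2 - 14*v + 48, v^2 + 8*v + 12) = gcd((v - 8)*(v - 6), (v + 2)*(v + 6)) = 1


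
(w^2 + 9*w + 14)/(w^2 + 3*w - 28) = (w + 2)/(w - 4)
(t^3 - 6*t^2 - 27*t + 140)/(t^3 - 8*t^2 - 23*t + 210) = (t - 4)/(t - 6)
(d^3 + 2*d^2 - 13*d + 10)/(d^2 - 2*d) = d + 4 - 5/d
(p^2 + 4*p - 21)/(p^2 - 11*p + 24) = (p + 7)/(p - 8)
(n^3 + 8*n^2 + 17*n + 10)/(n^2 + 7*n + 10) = n + 1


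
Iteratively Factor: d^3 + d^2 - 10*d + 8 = (d + 4)*(d^2 - 3*d + 2) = (d - 1)*(d + 4)*(d - 2)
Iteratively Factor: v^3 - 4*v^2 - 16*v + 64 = (v + 4)*(v^2 - 8*v + 16) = (v - 4)*(v + 4)*(v - 4)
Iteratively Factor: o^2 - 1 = (o + 1)*(o - 1)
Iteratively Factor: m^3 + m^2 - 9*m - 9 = (m + 1)*(m^2 - 9) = (m + 1)*(m + 3)*(m - 3)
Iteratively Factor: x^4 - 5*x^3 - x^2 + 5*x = (x)*(x^3 - 5*x^2 - x + 5) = x*(x - 5)*(x^2 - 1) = x*(x - 5)*(x + 1)*(x - 1)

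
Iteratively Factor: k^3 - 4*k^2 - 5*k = (k - 5)*(k^2 + k) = (k - 5)*(k + 1)*(k)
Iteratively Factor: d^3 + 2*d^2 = (d + 2)*(d^2) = d*(d + 2)*(d)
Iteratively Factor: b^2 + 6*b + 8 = (b + 4)*(b + 2)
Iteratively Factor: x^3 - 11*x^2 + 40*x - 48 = (x - 4)*(x^2 - 7*x + 12) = (x - 4)*(x - 3)*(x - 4)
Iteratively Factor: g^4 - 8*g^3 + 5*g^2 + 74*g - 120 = (g - 5)*(g^3 - 3*g^2 - 10*g + 24) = (g - 5)*(g - 2)*(g^2 - g - 12) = (g - 5)*(g - 2)*(g + 3)*(g - 4)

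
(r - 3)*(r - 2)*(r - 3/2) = r^3 - 13*r^2/2 + 27*r/2 - 9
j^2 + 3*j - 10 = (j - 2)*(j + 5)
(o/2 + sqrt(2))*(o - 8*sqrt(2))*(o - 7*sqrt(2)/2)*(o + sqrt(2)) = o^4/2 - 17*sqrt(2)*o^3/4 - 9*o^2/2 + 61*sqrt(2)*o + 112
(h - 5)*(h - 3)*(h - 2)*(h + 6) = h^4 - 4*h^3 - 29*h^2 + 156*h - 180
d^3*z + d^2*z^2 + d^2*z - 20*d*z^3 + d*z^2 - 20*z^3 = (d - 4*z)*(d + 5*z)*(d*z + z)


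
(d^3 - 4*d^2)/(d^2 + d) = d*(d - 4)/(d + 1)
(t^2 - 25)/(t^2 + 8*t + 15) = (t - 5)/(t + 3)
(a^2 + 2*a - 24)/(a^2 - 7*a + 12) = (a + 6)/(a - 3)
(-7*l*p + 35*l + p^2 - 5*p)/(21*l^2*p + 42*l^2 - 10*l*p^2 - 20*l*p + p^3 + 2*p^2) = (p - 5)/(-3*l*p - 6*l + p^2 + 2*p)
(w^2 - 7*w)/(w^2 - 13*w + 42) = w/(w - 6)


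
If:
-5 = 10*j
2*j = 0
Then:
No Solution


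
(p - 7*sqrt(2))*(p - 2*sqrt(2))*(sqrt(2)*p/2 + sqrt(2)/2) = sqrt(2)*p^3/2 - 9*p^2 + sqrt(2)*p^2/2 - 9*p + 14*sqrt(2)*p + 14*sqrt(2)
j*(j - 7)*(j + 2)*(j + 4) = j^4 - j^3 - 34*j^2 - 56*j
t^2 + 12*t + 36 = (t + 6)^2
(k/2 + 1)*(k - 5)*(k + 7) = k^3/2 + 2*k^2 - 31*k/2 - 35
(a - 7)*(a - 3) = a^2 - 10*a + 21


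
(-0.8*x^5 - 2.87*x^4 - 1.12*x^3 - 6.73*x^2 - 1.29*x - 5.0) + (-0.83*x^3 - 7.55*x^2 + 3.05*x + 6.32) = -0.8*x^5 - 2.87*x^4 - 1.95*x^3 - 14.28*x^2 + 1.76*x + 1.32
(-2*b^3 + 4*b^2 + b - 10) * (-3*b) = 6*b^4 - 12*b^3 - 3*b^2 + 30*b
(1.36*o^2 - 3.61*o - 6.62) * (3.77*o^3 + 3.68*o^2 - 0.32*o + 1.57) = 5.1272*o^5 - 8.6049*o^4 - 38.6774*o^3 - 21.0712*o^2 - 3.5493*o - 10.3934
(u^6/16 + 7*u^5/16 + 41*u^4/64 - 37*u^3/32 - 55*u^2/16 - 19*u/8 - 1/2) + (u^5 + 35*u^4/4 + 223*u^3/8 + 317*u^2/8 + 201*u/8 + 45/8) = u^6/16 + 23*u^5/16 + 601*u^4/64 + 855*u^3/32 + 579*u^2/16 + 91*u/4 + 41/8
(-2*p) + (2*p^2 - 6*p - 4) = 2*p^2 - 8*p - 4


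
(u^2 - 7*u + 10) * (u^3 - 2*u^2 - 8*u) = u^5 - 9*u^4 + 16*u^3 + 36*u^2 - 80*u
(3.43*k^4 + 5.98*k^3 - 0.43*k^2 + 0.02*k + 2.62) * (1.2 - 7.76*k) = -26.6168*k^5 - 42.2888*k^4 + 10.5128*k^3 - 0.6712*k^2 - 20.3072*k + 3.144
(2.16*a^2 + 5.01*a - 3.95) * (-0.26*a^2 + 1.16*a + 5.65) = -0.5616*a^4 + 1.203*a^3 + 19.0426*a^2 + 23.7245*a - 22.3175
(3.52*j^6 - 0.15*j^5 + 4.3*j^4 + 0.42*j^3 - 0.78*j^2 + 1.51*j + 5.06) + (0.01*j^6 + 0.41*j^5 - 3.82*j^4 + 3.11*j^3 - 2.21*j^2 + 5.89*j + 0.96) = 3.53*j^6 + 0.26*j^5 + 0.48*j^4 + 3.53*j^3 - 2.99*j^2 + 7.4*j + 6.02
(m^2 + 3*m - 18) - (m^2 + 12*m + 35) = -9*m - 53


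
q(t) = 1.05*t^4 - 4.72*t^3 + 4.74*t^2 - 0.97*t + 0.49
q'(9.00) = 1999.19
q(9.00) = 3823.87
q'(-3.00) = -270.25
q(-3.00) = 258.55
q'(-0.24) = -4.12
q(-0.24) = 1.06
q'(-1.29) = -45.78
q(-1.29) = 22.67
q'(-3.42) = -367.02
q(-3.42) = 391.70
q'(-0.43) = -8.00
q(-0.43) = 2.19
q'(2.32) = -2.75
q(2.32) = -4.77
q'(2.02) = -4.98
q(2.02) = -3.55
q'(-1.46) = -58.07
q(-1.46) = 31.47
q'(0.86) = -0.62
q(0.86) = 0.73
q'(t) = 4.2*t^3 - 14.16*t^2 + 9.48*t - 0.97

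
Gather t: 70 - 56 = 14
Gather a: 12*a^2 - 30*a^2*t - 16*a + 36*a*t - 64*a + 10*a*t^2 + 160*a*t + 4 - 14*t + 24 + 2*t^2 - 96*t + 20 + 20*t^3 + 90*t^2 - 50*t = a^2*(12 - 30*t) + a*(10*t^2 + 196*t - 80) + 20*t^3 + 92*t^2 - 160*t + 48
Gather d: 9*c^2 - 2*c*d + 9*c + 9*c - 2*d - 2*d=9*c^2 + 18*c + d*(-2*c - 4)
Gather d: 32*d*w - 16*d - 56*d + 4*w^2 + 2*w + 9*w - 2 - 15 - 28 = d*(32*w - 72) + 4*w^2 + 11*w - 45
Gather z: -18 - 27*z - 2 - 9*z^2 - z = -9*z^2 - 28*z - 20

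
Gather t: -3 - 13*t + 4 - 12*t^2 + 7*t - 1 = -12*t^2 - 6*t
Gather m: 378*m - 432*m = -54*m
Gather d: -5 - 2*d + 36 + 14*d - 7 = 12*d + 24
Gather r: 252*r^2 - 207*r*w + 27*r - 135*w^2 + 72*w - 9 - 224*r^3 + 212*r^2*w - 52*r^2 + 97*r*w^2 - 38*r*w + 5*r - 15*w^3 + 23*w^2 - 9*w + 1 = -224*r^3 + r^2*(212*w + 200) + r*(97*w^2 - 245*w + 32) - 15*w^3 - 112*w^2 + 63*w - 8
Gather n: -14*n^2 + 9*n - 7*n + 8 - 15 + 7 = -14*n^2 + 2*n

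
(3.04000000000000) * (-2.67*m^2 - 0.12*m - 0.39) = -8.1168*m^2 - 0.3648*m - 1.1856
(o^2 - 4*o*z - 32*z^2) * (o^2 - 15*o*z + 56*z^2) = o^4 - 19*o^3*z + 84*o^2*z^2 + 256*o*z^3 - 1792*z^4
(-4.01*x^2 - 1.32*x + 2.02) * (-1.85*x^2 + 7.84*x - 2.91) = 7.4185*x^4 - 28.9964*x^3 - 2.4167*x^2 + 19.678*x - 5.8782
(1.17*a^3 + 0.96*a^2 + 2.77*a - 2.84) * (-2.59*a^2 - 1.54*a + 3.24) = -3.0303*a^5 - 4.2882*a^4 - 4.8619*a^3 + 6.2002*a^2 + 13.3484*a - 9.2016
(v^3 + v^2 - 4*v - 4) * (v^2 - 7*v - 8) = v^5 - 6*v^4 - 19*v^3 + 16*v^2 + 60*v + 32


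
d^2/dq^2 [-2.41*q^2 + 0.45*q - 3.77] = -4.82000000000000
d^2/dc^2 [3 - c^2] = -2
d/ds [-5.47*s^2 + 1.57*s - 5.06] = 1.57 - 10.94*s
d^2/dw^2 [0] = 0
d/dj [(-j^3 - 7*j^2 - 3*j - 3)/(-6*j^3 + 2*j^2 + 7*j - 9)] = 2*(-22*j^4 - 25*j^3 - 35*j^2 + 69*j + 24)/(36*j^6 - 24*j^5 - 80*j^4 + 136*j^3 + 13*j^2 - 126*j + 81)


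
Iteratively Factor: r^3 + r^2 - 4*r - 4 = (r - 2)*(r^2 + 3*r + 2) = (r - 2)*(r + 2)*(r + 1)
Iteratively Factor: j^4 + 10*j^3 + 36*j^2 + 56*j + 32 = (j + 2)*(j^3 + 8*j^2 + 20*j + 16) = (j + 2)^2*(j^2 + 6*j + 8) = (j + 2)^3*(j + 4)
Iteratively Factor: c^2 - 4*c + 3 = (c - 3)*(c - 1)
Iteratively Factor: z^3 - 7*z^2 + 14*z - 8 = (z - 1)*(z^2 - 6*z + 8) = (z - 4)*(z - 1)*(z - 2)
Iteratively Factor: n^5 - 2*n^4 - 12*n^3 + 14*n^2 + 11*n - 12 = (n + 1)*(n^4 - 3*n^3 - 9*n^2 + 23*n - 12) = (n + 1)*(n + 3)*(n^3 - 6*n^2 + 9*n - 4) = (n - 1)*(n + 1)*(n + 3)*(n^2 - 5*n + 4) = (n - 1)^2*(n + 1)*(n + 3)*(n - 4)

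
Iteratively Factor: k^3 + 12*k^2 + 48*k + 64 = (k + 4)*(k^2 + 8*k + 16) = (k + 4)^2*(k + 4)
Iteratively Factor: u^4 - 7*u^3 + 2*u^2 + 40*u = (u)*(u^3 - 7*u^2 + 2*u + 40) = u*(u - 4)*(u^2 - 3*u - 10) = u*(u - 5)*(u - 4)*(u + 2)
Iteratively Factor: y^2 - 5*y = (y - 5)*(y)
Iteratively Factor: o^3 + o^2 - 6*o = (o)*(o^2 + o - 6) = o*(o + 3)*(o - 2)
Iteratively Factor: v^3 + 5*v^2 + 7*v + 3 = (v + 1)*(v^2 + 4*v + 3) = (v + 1)*(v + 3)*(v + 1)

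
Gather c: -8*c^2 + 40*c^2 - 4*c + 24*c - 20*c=32*c^2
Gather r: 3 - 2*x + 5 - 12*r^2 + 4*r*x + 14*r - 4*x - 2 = -12*r^2 + r*(4*x + 14) - 6*x + 6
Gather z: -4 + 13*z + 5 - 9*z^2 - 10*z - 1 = -9*z^2 + 3*z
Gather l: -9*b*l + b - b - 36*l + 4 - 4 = l*(-9*b - 36)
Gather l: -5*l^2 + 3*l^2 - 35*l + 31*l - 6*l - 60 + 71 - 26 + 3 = -2*l^2 - 10*l - 12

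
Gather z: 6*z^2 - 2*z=6*z^2 - 2*z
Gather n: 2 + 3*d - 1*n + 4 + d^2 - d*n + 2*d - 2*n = d^2 + 5*d + n*(-d - 3) + 6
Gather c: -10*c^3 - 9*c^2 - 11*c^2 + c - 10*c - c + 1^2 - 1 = -10*c^3 - 20*c^2 - 10*c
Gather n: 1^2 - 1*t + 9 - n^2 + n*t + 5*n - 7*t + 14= -n^2 + n*(t + 5) - 8*t + 24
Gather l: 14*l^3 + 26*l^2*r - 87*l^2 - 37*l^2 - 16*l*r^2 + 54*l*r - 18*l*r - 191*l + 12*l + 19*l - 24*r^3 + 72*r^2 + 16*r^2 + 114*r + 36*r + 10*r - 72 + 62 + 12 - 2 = 14*l^3 + l^2*(26*r - 124) + l*(-16*r^2 + 36*r - 160) - 24*r^3 + 88*r^2 + 160*r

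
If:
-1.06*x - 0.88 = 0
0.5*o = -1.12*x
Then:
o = 1.86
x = -0.83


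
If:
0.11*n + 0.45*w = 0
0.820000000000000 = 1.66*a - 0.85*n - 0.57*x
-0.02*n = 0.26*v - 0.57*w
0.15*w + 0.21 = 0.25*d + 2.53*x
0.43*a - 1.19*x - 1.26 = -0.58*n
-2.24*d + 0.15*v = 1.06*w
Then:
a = 1.22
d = 0.10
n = 1.38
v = -0.84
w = -0.34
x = 0.05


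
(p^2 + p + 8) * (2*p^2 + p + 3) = 2*p^4 + 3*p^3 + 20*p^2 + 11*p + 24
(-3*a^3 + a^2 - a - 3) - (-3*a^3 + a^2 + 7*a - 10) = 7 - 8*a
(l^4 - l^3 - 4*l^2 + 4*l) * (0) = 0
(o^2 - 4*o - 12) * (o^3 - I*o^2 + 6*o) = o^5 - 4*o^4 - I*o^4 - 6*o^3 + 4*I*o^3 - 24*o^2 + 12*I*o^2 - 72*o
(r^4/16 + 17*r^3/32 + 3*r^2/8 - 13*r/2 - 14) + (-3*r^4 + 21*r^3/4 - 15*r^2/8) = -47*r^4/16 + 185*r^3/32 - 3*r^2/2 - 13*r/2 - 14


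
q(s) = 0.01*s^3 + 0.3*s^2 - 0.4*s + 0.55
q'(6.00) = 4.28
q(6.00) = 11.11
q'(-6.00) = -2.92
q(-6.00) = 11.59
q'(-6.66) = -3.07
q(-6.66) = 13.57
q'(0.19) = -0.28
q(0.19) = 0.48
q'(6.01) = 4.29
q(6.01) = 11.15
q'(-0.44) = -0.66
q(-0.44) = 0.78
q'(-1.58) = -1.27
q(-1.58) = 1.89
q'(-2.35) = -1.64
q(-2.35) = 3.02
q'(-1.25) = -1.10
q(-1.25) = 1.50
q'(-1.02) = -0.98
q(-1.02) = 1.26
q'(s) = 0.03*s^2 + 0.6*s - 0.4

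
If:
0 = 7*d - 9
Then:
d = 9/7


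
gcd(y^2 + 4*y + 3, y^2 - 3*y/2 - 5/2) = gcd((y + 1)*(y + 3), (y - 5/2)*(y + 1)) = y + 1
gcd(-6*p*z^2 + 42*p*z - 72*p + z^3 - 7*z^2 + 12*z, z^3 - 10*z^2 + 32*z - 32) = z - 4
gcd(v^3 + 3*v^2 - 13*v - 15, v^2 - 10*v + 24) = 1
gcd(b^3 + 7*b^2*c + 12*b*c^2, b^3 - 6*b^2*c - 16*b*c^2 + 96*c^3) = b + 4*c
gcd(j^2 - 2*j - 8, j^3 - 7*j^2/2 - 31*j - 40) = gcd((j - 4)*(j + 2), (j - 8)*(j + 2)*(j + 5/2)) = j + 2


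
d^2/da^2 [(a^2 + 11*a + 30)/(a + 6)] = 0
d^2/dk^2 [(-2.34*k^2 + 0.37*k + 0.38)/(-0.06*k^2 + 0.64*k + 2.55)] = (0.177048*k^3 + 2.139912*k^2 - 0.252108*k + 31.211804)/(0.000216*k^6 - 0.006912*k^5 + 0.046188*k^4 + 0.325376*k^3 - 1.96299*k^2 - 12.4848*k - 16.581375)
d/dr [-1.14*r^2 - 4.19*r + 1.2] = -2.28*r - 4.19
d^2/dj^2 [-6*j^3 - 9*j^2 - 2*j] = -36*j - 18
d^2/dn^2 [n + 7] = 0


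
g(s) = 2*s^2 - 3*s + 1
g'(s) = 4*s - 3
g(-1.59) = 10.83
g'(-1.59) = -9.36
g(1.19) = 0.26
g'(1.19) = 1.76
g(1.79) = 2.04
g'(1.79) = 4.16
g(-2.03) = 15.33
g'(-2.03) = -11.12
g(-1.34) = 8.61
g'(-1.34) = -8.36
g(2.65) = 7.10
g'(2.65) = 7.60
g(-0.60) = 3.52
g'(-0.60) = -5.40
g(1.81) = 2.12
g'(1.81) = 4.24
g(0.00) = 1.00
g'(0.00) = -3.00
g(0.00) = 1.00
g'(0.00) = -3.00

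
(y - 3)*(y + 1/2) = y^2 - 5*y/2 - 3/2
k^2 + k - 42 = (k - 6)*(k + 7)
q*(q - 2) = q^2 - 2*q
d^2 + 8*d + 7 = (d + 1)*(d + 7)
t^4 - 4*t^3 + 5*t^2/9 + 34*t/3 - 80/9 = (t - 8/3)*(t - 2)*(t - 1)*(t + 5/3)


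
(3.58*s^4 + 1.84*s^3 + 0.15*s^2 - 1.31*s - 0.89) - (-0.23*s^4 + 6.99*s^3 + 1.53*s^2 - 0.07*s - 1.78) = 3.81*s^4 - 5.15*s^3 - 1.38*s^2 - 1.24*s + 0.89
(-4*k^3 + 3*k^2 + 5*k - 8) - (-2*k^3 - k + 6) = -2*k^3 + 3*k^2 + 6*k - 14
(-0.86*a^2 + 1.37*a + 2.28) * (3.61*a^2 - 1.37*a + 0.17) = -3.1046*a^4 + 6.1239*a^3 + 6.2077*a^2 - 2.8907*a + 0.3876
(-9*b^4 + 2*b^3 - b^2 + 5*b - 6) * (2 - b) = 9*b^5 - 20*b^4 + 5*b^3 - 7*b^2 + 16*b - 12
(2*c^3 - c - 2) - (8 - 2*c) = 2*c^3 + c - 10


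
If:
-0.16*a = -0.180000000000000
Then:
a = 1.12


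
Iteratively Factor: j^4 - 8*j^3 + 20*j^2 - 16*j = (j - 2)*(j^3 - 6*j^2 + 8*j) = (j - 2)^2*(j^2 - 4*j) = j*(j - 2)^2*(j - 4)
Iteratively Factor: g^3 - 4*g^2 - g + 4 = (g + 1)*(g^2 - 5*g + 4) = (g - 4)*(g + 1)*(g - 1)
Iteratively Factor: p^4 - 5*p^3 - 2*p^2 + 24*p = (p - 3)*(p^3 - 2*p^2 - 8*p) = (p - 4)*(p - 3)*(p^2 + 2*p) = (p - 4)*(p - 3)*(p + 2)*(p)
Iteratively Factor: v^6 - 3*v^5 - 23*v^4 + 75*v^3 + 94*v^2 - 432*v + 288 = (v - 2)*(v^5 - v^4 - 25*v^3 + 25*v^2 + 144*v - 144) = (v - 4)*(v - 2)*(v^4 + 3*v^3 - 13*v^2 - 27*v + 36) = (v - 4)*(v - 2)*(v - 1)*(v^3 + 4*v^2 - 9*v - 36) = (v - 4)*(v - 2)*(v - 1)*(v + 3)*(v^2 + v - 12) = (v - 4)*(v - 2)*(v - 1)*(v + 3)*(v + 4)*(v - 3)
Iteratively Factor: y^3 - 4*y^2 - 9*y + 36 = (y + 3)*(y^2 - 7*y + 12) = (y - 4)*(y + 3)*(y - 3)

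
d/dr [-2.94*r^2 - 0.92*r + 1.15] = -5.88*r - 0.92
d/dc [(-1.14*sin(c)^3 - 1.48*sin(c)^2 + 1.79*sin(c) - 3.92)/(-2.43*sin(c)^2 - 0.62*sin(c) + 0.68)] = (2.7702*sin(c)^4 + 1.4136*sin(c)^3 + 2.9417*sin(c)^2 - 21.064*sin(c) - 1.2132)*cos(c)/(5.9049*sin(c)^4 + 3.0132*sin(c)^3 - 2.9204*sin(c)^2 - 0.8432*sin(c) + 0.4624)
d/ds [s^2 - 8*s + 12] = 2*s - 8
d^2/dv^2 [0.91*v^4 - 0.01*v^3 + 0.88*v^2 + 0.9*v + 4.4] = 10.92*v^2 - 0.06*v + 1.76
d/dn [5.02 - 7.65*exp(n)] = -7.65*exp(n)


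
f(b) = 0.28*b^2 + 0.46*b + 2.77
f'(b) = 0.56*b + 0.46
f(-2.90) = 3.79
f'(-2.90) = -1.16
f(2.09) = 4.95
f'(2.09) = 1.63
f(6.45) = 17.39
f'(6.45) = 4.07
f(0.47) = 3.05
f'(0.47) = 0.72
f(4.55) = 10.66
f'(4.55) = 3.01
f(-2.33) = 3.22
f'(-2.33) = -0.84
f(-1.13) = 2.61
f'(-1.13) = -0.17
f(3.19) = 7.09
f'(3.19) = 2.25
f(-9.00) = 21.31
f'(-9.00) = -4.58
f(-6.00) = 10.09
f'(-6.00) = -2.90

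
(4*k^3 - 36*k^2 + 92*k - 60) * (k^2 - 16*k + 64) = 4*k^5 - 100*k^4 + 924*k^3 - 3836*k^2 + 6848*k - 3840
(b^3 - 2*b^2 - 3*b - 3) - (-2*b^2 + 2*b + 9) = b^3 - 5*b - 12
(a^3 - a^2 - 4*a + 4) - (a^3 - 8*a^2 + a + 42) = 7*a^2 - 5*a - 38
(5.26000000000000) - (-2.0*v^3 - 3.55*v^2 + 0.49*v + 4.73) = 2.0*v^3 + 3.55*v^2 - 0.49*v + 0.529999999999999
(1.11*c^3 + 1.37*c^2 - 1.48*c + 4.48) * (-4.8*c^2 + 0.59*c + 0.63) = -5.328*c^5 - 5.9211*c^4 + 8.6116*c^3 - 21.5141*c^2 + 1.7108*c + 2.8224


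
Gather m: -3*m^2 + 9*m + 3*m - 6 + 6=-3*m^2 + 12*m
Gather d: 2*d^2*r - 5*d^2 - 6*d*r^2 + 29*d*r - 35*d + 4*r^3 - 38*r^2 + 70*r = d^2*(2*r - 5) + d*(-6*r^2 + 29*r - 35) + 4*r^3 - 38*r^2 + 70*r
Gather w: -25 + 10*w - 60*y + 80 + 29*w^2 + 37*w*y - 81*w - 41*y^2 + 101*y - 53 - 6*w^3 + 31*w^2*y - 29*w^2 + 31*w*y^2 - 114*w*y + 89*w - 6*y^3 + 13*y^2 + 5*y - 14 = -6*w^3 + 31*w^2*y + w*(31*y^2 - 77*y + 18) - 6*y^3 - 28*y^2 + 46*y - 12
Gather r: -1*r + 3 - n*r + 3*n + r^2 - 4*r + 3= 3*n + r^2 + r*(-n - 5) + 6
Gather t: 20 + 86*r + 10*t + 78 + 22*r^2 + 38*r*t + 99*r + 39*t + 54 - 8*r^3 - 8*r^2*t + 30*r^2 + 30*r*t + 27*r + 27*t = -8*r^3 + 52*r^2 + 212*r + t*(-8*r^2 + 68*r + 76) + 152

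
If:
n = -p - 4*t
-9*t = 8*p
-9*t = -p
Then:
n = 0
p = 0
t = 0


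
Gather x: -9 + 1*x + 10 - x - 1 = 0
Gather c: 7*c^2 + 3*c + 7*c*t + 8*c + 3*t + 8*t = 7*c^2 + c*(7*t + 11) + 11*t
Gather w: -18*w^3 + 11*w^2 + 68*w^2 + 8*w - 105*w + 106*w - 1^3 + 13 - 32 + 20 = -18*w^3 + 79*w^2 + 9*w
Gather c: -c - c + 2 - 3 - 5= -2*c - 6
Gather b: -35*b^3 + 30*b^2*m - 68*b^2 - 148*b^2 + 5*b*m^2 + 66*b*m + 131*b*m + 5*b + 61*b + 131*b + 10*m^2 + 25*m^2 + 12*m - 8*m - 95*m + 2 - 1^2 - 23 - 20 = -35*b^3 + b^2*(30*m - 216) + b*(5*m^2 + 197*m + 197) + 35*m^2 - 91*m - 42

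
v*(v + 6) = v^2 + 6*v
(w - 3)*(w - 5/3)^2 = w^3 - 19*w^2/3 + 115*w/9 - 25/3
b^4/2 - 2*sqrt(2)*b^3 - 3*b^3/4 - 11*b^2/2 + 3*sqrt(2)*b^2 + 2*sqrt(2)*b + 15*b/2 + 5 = (b/2 + sqrt(2)/2)*(b - 2)*(b + 1/2)*(b - 5*sqrt(2))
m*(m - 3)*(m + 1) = m^3 - 2*m^2 - 3*m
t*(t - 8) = t^2 - 8*t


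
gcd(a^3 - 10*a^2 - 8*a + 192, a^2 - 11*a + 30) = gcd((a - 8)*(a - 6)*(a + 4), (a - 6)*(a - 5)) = a - 6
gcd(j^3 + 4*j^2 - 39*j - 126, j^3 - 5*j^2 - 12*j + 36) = j^2 - 3*j - 18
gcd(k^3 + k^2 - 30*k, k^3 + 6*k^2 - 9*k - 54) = k + 6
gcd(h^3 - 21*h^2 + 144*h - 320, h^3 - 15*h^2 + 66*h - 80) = h^2 - 13*h + 40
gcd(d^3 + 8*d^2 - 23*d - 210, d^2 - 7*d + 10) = d - 5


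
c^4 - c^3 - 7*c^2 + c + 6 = (c - 3)*(c - 1)*(c + 1)*(c + 2)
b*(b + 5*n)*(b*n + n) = b^3*n + 5*b^2*n^2 + b^2*n + 5*b*n^2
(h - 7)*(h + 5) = h^2 - 2*h - 35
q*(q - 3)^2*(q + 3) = q^4 - 3*q^3 - 9*q^2 + 27*q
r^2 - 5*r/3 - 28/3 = (r - 4)*(r + 7/3)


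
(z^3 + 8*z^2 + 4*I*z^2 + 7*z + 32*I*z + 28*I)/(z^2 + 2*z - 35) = (z^2 + z*(1 + 4*I) + 4*I)/(z - 5)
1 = 1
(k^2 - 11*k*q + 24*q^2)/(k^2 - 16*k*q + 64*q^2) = (-k + 3*q)/(-k + 8*q)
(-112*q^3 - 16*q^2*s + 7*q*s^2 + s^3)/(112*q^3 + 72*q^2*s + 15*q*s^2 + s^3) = (-4*q + s)/(4*q + s)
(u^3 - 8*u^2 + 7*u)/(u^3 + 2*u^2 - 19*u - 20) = u*(u^2 - 8*u + 7)/(u^3 + 2*u^2 - 19*u - 20)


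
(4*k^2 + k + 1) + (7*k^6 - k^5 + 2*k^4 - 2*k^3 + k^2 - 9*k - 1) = 7*k^6 - k^5 + 2*k^4 - 2*k^3 + 5*k^2 - 8*k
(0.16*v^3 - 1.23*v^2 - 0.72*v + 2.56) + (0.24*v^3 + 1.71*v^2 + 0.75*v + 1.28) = 0.4*v^3 + 0.48*v^2 + 0.03*v + 3.84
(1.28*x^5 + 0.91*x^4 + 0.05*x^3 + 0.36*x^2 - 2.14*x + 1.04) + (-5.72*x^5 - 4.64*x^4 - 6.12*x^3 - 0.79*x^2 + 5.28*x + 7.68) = -4.44*x^5 - 3.73*x^4 - 6.07*x^3 - 0.43*x^2 + 3.14*x + 8.72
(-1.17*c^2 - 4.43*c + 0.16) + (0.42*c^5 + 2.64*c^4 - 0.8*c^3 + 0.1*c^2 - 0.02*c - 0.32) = 0.42*c^5 + 2.64*c^4 - 0.8*c^3 - 1.07*c^2 - 4.45*c - 0.16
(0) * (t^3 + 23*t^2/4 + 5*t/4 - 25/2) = 0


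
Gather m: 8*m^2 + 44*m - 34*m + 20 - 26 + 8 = 8*m^2 + 10*m + 2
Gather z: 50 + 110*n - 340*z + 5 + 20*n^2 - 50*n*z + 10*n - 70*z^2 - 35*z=20*n^2 + 120*n - 70*z^2 + z*(-50*n - 375) + 55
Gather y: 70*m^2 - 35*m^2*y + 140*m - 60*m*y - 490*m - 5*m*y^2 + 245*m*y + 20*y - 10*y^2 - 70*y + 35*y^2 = 70*m^2 - 350*m + y^2*(25 - 5*m) + y*(-35*m^2 + 185*m - 50)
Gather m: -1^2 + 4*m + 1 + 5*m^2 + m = 5*m^2 + 5*m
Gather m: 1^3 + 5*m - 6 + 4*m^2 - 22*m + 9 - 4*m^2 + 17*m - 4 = 0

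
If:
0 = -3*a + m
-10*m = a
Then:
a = 0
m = 0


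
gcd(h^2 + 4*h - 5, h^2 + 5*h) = h + 5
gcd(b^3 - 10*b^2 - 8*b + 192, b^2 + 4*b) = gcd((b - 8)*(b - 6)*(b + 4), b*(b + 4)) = b + 4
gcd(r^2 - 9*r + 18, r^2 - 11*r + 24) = r - 3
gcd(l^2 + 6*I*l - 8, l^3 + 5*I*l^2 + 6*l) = 1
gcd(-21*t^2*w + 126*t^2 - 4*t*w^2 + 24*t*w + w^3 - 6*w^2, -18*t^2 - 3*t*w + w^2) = 3*t + w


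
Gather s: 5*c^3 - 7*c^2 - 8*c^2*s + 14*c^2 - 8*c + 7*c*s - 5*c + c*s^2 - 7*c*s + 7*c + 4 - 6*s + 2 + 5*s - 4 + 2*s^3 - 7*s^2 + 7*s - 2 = 5*c^3 + 7*c^2 - 6*c + 2*s^3 + s^2*(c - 7) + s*(6 - 8*c^2)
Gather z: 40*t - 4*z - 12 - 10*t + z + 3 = 30*t - 3*z - 9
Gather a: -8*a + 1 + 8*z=-8*a + 8*z + 1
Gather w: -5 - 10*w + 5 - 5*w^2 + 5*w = -5*w^2 - 5*w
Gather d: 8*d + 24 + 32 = 8*d + 56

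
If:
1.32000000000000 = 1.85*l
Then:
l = 0.71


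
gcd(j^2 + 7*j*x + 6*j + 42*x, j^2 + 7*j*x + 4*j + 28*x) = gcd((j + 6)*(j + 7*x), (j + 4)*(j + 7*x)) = j + 7*x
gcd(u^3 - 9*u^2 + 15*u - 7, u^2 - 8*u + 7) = u^2 - 8*u + 7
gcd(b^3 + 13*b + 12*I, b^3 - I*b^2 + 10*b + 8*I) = b^2 - 3*I*b + 4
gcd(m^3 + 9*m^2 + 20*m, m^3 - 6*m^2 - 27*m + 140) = m + 5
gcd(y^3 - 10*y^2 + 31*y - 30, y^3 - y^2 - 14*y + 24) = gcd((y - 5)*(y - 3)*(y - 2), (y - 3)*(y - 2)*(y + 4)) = y^2 - 5*y + 6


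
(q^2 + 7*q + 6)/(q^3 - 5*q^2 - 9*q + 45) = (q^2 + 7*q + 6)/(q^3 - 5*q^2 - 9*q + 45)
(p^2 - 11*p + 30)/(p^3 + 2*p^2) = (p^2 - 11*p + 30)/(p^2*(p + 2))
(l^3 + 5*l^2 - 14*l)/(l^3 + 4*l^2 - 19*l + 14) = l/(l - 1)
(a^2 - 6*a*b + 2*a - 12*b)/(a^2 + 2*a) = (a - 6*b)/a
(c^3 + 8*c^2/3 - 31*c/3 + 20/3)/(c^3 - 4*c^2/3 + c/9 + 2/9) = 3*(3*c^2 + 11*c - 20)/(9*c^2 - 3*c - 2)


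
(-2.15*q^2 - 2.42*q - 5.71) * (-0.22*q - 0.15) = 0.473*q^3 + 0.8549*q^2 + 1.6192*q + 0.8565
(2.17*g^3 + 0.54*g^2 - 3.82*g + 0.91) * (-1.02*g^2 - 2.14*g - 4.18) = -2.2134*g^5 - 5.1946*g^4 - 6.3298*g^3 + 4.9894*g^2 + 14.0202*g - 3.8038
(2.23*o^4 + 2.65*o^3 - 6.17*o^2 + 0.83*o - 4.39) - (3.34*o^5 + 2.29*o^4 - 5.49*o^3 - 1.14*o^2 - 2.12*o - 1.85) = -3.34*o^5 - 0.0600000000000001*o^4 + 8.14*o^3 - 5.03*o^2 + 2.95*o - 2.54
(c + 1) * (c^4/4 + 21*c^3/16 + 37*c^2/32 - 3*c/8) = c^5/4 + 25*c^4/16 + 79*c^3/32 + 25*c^2/32 - 3*c/8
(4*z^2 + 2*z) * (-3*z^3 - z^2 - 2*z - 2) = -12*z^5 - 10*z^4 - 10*z^3 - 12*z^2 - 4*z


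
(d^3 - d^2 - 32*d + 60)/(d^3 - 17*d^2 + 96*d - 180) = (d^2 + 4*d - 12)/(d^2 - 12*d + 36)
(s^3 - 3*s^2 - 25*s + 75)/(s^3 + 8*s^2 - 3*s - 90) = (s - 5)/(s + 6)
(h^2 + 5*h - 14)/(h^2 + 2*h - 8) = (h + 7)/(h + 4)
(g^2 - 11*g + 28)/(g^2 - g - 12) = (g - 7)/(g + 3)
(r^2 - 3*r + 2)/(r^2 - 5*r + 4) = (r - 2)/(r - 4)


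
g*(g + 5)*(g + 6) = g^3 + 11*g^2 + 30*g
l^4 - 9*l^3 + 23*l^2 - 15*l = l*(l - 5)*(l - 3)*(l - 1)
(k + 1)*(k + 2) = k^2 + 3*k + 2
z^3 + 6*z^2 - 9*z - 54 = (z - 3)*(z + 3)*(z + 6)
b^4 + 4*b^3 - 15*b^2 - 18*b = b*(b - 3)*(b + 1)*(b + 6)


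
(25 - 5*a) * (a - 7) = -5*a^2 + 60*a - 175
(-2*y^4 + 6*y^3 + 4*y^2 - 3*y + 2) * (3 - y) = 2*y^5 - 12*y^4 + 14*y^3 + 15*y^2 - 11*y + 6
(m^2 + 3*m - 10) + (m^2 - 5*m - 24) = 2*m^2 - 2*m - 34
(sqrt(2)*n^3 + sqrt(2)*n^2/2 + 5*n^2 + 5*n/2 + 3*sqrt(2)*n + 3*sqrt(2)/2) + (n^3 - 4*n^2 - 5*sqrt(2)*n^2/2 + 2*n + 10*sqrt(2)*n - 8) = n^3 + sqrt(2)*n^3 - 2*sqrt(2)*n^2 + n^2 + 9*n/2 + 13*sqrt(2)*n - 8 + 3*sqrt(2)/2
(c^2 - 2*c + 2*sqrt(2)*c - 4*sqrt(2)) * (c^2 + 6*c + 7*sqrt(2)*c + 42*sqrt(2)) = c^4 + 4*c^3 + 9*sqrt(2)*c^3 + 16*c^2 + 36*sqrt(2)*c^2 - 108*sqrt(2)*c + 112*c - 336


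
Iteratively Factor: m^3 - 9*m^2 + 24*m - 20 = (m - 2)*(m^2 - 7*m + 10) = (m - 2)^2*(m - 5)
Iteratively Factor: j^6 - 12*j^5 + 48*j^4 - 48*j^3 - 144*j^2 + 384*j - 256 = (j - 2)*(j^5 - 10*j^4 + 28*j^3 + 8*j^2 - 128*j + 128) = (j - 4)*(j - 2)*(j^4 - 6*j^3 + 4*j^2 + 24*j - 32) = (j - 4)^2*(j - 2)*(j^3 - 2*j^2 - 4*j + 8) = (j - 4)^2*(j - 2)^2*(j^2 - 4) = (j - 4)^2*(j - 2)^2*(j + 2)*(j - 2)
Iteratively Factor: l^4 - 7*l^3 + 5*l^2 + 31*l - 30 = (l - 3)*(l^3 - 4*l^2 - 7*l + 10) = (l - 5)*(l - 3)*(l^2 + l - 2) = (l - 5)*(l - 3)*(l - 1)*(l + 2)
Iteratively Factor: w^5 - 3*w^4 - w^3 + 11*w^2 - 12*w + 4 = (w - 1)*(w^4 - 2*w^3 - 3*w^2 + 8*w - 4) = (w - 2)*(w - 1)*(w^3 - 3*w + 2) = (w - 2)*(w - 1)^2*(w^2 + w - 2) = (w - 2)*(w - 1)^3*(w + 2)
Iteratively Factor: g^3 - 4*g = (g)*(g^2 - 4) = g*(g + 2)*(g - 2)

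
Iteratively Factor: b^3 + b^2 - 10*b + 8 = (b - 1)*(b^2 + 2*b - 8) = (b - 2)*(b - 1)*(b + 4)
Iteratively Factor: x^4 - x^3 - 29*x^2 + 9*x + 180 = (x - 5)*(x^3 + 4*x^2 - 9*x - 36) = (x - 5)*(x + 3)*(x^2 + x - 12) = (x - 5)*(x + 3)*(x + 4)*(x - 3)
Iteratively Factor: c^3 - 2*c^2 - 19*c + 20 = (c - 1)*(c^2 - c - 20) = (c - 1)*(c + 4)*(c - 5)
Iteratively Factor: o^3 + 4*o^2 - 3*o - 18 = (o + 3)*(o^2 + o - 6) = (o + 3)^2*(o - 2)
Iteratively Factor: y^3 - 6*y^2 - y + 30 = (y + 2)*(y^2 - 8*y + 15) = (y - 5)*(y + 2)*(y - 3)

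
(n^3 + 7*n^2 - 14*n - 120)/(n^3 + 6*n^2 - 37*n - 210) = (n^2 + 2*n - 24)/(n^2 + n - 42)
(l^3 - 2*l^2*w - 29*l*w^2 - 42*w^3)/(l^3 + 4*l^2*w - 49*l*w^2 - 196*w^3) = (l^2 + 5*l*w + 6*w^2)/(l^2 + 11*l*w + 28*w^2)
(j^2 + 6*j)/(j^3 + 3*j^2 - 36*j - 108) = j/(j^2 - 3*j - 18)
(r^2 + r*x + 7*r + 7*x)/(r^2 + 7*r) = (r + x)/r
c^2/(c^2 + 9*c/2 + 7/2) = 2*c^2/(2*c^2 + 9*c + 7)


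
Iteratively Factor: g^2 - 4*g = (g - 4)*(g)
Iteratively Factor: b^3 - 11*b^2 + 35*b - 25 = (b - 5)*(b^2 - 6*b + 5) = (b - 5)*(b - 1)*(b - 5)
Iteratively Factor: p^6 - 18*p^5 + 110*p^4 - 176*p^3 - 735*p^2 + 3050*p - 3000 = (p + 3)*(p^5 - 21*p^4 + 173*p^3 - 695*p^2 + 1350*p - 1000) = (p - 5)*(p + 3)*(p^4 - 16*p^3 + 93*p^2 - 230*p + 200) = (p - 5)*(p - 2)*(p + 3)*(p^3 - 14*p^2 + 65*p - 100) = (p - 5)*(p - 4)*(p - 2)*(p + 3)*(p^2 - 10*p + 25) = (p - 5)^2*(p - 4)*(p - 2)*(p + 3)*(p - 5)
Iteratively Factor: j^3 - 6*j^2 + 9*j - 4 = (j - 1)*(j^2 - 5*j + 4) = (j - 1)^2*(j - 4)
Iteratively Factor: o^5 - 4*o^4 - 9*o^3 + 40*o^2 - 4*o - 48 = (o - 2)*(o^4 - 2*o^3 - 13*o^2 + 14*o + 24) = (o - 2)*(o + 3)*(o^3 - 5*o^2 + 2*o + 8) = (o - 4)*(o - 2)*(o + 3)*(o^2 - o - 2) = (o - 4)*(o - 2)*(o + 1)*(o + 3)*(o - 2)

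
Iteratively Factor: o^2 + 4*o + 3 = (o + 3)*(o + 1)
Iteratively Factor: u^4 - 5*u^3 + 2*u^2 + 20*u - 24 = (u - 2)*(u^3 - 3*u^2 - 4*u + 12) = (u - 2)^2*(u^2 - u - 6) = (u - 2)^2*(u + 2)*(u - 3)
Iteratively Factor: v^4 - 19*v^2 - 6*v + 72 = (v - 2)*(v^3 + 2*v^2 - 15*v - 36) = (v - 2)*(v + 3)*(v^2 - v - 12) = (v - 4)*(v - 2)*(v + 3)*(v + 3)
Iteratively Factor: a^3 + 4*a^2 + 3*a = (a + 1)*(a^2 + 3*a) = (a + 1)*(a + 3)*(a)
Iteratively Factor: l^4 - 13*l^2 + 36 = (l + 2)*(l^3 - 2*l^2 - 9*l + 18) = (l + 2)*(l + 3)*(l^2 - 5*l + 6) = (l - 3)*(l + 2)*(l + 3)*(l - 2)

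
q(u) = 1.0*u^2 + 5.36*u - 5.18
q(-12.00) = 74.50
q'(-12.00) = -18.64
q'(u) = 2.0*u + 5.36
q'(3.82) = 13.00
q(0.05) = -4.91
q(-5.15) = -6.26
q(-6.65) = 3.40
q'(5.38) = 16.12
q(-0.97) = -9.44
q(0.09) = -4.69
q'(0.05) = 5.46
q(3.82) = 29.89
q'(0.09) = 5.54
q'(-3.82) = -2.28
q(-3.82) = -11.06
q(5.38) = 52.60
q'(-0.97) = 3.42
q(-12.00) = 74.50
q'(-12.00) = -18.64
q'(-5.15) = -4.94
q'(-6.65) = -7.94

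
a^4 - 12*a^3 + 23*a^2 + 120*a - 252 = (a - 7)*(a - 6)*(a - 2)*(a + 3)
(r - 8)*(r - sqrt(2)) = r^2 - 8*r - sqrt(2)*r + 8*sqrt(2)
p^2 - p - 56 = (p - 8)*(p + 7)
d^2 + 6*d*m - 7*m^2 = (d - m)*(d + 7*m)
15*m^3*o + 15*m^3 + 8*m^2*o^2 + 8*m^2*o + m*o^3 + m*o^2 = (3*m + o)*(5*m + o)*(m*o + m)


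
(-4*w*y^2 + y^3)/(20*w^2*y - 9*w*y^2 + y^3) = y/(-5*w + y)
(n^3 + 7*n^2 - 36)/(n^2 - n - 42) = (n^2 + n - 6)/(n - 7)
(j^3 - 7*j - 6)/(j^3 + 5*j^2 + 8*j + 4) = (j - 3)/(j + 2)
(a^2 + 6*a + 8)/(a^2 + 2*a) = (a + 4)/a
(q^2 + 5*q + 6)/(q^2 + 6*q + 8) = (q + 3)/(q + 4)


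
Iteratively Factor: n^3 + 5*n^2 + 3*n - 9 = (n + 3)*(n^2 + 2*n - 3) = (n + 3)^2*(n - 1)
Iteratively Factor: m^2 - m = (m)*(m - 1)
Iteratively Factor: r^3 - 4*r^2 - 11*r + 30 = (r + 3)*(r^2 - 7*r + 10) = (r - 2)*(r + 3)*(r - 5)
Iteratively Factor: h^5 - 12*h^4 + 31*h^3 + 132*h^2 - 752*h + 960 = (h - 4)*(h^4 - 8*h^3 - h^2 + 128*h - 240) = (h - 4)^2*(h^3 - 4*h^2 - 17*h + 60) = (h - 4)^2*(h - 3)*(h^2 - h - 20) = (h - 5)*(h - 4)^2*(h - 3)*(h + 4)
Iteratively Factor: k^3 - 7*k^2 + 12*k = (k - 4)*(k^2 - 3*k) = k*(k - 4)*(k - 3)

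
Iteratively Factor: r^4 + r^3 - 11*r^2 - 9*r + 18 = (r - 1)*(r^3 + 2*r^2 - 9*r - 18) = (r - 1)*(r + 3)*(r^2 - r - 6) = (r - 3)*(r - 1)*(r + 3)*(r + 2)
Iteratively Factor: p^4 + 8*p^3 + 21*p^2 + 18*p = (p + 3)*(p^3 + 5*p^2 + 6*p) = (p + 2)*(p + 3)*(p^2 + 3*p) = p*(p + 2)*(p + 3)*(p + 3)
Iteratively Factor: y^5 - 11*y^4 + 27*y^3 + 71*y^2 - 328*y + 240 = (y - 1)*(y^4 - 10*y^3 + 17*y^2 + 88*y - 240) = (y - 4)*(y - 1)*(y^3 - 6*y^2 - 7*y + 60) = (y - 5)*(y - 4)*(y - 1)*(y^2 - y - 12) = (y - 5)*(y - 4)*(y - 1)*(y + 3)*(y - 4)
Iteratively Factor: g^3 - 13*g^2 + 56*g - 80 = (g - 4)*(g^2 - 9*g + 20) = (g - 4)^2*(g - 5)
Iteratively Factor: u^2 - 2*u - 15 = (u + 3)*(u - 5)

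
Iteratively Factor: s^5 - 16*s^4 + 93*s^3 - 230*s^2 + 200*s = (s)*(s^4 - 16*s^3 + 93*s^2 - 230*s + 200) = s*(s - 2)*(s^3 - 14*s^2 + 65*s - 100) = s*(s - 5)*(s - 2)*(s^2 - 9*s + 20) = s*(s - 5)*(s - 4)*(s - 2)*(s - 5)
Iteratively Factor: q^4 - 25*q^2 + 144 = (q + 3)*(q^3 - 3*q^2 - 16*q + 48) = (q + 3)*(q + 4)*(q^2 - 7*q + 12) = (q - 3)*(q + 3)*(q + 4)*(q - 4)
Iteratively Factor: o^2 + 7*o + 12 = (o + 4)*(o + 3)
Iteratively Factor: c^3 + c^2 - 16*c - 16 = (c - 4)*(c^2 + 5*c + 4) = (c - 4)*(c + 4)*(c + 1)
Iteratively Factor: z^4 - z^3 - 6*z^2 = (z + 2)*(z^3 - 3*z^2) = (z - 3)*(z + 2)*(z^2) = z*(z - 3)*(z + 2)*(z)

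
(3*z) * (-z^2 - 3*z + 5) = -3*z^3 - 9*z^2 + 15*z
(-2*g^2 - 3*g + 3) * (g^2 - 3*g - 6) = -2*g^4 + 3*g^3 + 24*g^2 + 9*g - 18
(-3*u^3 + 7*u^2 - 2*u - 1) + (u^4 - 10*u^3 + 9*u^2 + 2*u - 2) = u^4 - 13*u^3 + 16*u^2 - 3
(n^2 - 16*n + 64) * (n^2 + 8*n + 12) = n^4 - 8*n^3 - 52*n^2 + 320*n + 768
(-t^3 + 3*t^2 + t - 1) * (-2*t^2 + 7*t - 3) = 2*t^5 - 13*t^4 + 22*t^3 - 10*t + 3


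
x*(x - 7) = x^2 - 7*x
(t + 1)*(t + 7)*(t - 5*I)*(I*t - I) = I*t^4 + 5*t^3 + 7*I*t^3 + 35*t^2 - I*t^2 - 5*t - 7*I*t - 35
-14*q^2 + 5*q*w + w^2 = (-2*q + w)*(7*q + w)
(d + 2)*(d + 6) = d^2 + 8*d + 12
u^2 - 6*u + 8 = (u - 4)*(u - 2)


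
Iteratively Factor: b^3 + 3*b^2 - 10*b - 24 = (b + 4)*(b^2 - b - 6) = (b + 2)*(b + 4)*(b - 3)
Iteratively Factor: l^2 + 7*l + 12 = (l + 4)*(l + 3)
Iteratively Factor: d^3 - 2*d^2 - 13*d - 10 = (d + 1)*(d^2 - 3*d - 10) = (d - 5)*(d + 1)*(d + 2)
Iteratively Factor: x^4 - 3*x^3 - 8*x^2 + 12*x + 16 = (x + 1)*(x^3 - 4*x^2 - 4*x + 16) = (x - 2)*(x + 1)*(x^2 - 2*x - 8) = (x - 4)*(x - 2)*(x + 1)*(x + 2)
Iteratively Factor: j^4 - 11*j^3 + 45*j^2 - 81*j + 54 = (j - 3)*(j^3 - 8*j^2 + 21*j - 18) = (j - 3)*(j - 2)*(j^2 - 6*j + 9) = (j - 3)^2*(j - 2)*(j - 3)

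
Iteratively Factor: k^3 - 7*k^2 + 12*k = (k)*(k^2 - 7*k + 12) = k*(k - 3)*(k - 4)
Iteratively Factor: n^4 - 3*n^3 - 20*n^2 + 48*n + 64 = (n - 4)*(n^3 + n^2 - 16*n - 16) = (n - 4)*(n + 1)*(n^2 - 16) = (n - 4)*(n + 1)*(n + 4)*(n - 4)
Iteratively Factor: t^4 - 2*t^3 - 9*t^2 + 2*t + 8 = (t + 1)*(t^3 - 3*t^2 - 6*t + 8) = (t + 1)*(t + 2)*(t^2 - 5*t + 4) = (t - 4)*(t + 1)*(t + 2)*(t - 1)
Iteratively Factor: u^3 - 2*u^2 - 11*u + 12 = (u - 4)*(u^2 + 2*u - 3) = (u - 4)*(u - 1)*(u + 3)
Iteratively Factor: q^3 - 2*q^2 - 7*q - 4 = (q + 1)*(q^2 - 3*q - 4) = (q - 4)*(q + 1)*(q + 1)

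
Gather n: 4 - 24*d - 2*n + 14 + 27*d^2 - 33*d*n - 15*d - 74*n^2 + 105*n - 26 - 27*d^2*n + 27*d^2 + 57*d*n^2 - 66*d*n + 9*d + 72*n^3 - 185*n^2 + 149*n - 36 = 54*d^2 - 30*d + 72*n^3 + n^2*(57*d - 259) + n*(-27*d^2 - 99*d + 252) - 44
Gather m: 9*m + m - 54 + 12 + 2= 10*m - 40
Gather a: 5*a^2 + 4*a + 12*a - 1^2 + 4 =5*a^2 + 16*a + 3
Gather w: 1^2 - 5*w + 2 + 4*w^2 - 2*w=4*w^2 - 7*w + 3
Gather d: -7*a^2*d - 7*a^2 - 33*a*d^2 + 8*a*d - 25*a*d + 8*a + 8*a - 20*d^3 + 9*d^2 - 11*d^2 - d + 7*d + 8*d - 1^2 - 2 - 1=-7*a^2 + 16*a - 20*d^3 + d^2*(-33*a - 2) + d*(-7*a^2 - 17*a + 14) - 4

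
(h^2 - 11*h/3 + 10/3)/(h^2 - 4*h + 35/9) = 3*(h - 2)/(3*h - 7)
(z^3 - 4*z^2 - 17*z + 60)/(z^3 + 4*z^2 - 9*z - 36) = (z - 5)/(z + 3)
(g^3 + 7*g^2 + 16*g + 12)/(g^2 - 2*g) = (g^3 + 7*g^2 + 16*g + 12)/(g*(g - 2))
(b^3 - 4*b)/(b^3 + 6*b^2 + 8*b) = (b - 2)/(b + 4)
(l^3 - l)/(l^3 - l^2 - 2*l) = (l - 1)/(l - 2)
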